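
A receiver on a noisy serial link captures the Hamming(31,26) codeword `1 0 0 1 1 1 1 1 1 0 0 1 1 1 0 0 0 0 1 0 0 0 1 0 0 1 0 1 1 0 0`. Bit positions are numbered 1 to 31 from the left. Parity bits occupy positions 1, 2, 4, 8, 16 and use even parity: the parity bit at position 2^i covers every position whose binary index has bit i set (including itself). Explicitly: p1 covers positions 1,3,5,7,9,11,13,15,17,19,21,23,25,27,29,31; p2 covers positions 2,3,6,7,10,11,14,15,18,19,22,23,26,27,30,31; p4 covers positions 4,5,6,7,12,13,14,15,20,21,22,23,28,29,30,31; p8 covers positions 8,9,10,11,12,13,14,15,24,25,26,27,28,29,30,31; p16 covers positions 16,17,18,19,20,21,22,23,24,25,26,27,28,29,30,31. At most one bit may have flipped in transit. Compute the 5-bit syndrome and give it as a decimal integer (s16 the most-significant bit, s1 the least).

16

s1: b1⊕b3⊕b5⊕b7⊕b9⊕b11⊕b13⊕b15⊕b17⊕b19⊕b21⊕b23⊕b25⊕b27⊕b29⊕b31 = 1⊕0⊕1⊕1⊕1⊕0⊕1⊕0⊕0⊕1⊕0⊕1⊕0⊕0⊕1⊕0 = 0
s2: b2⊕b3⊕b6⊕b7⊕b10⊕b11⊕b14⊕b15⊕b18⊕b19⊕b22⊕b23⊕b26⊕b27⊕b30⊕b31 = 0⊕0⊕1⊕1⊕0⊕0⊕1⊕0⊕0⊕1⊕0⊕1⊕1⊕0⊕0⊕0 = 0
s4: b4⊕b5⊕b6⊕b7⊕b12⊕b13⊕b14⊕b15⊕b20⊕b21⊕b22⊕b23⊕b28⊕b29⊕b30⊕b31 = 1⊕1⊕1⊕1⊕1⊕1⊕1⊕0⊕0⊕0⊕0⊕1⊕1⊕1⊕0⊕0 = 0
s8: b8⊕b9⊕b10⊕b11⊕b12⊕b13⊕b14⊕b15⊕b24⊕b25⊕b26⊕b27⊕b28⊕b29⊕b30⊕b31 = 1⊕1⊕0⊕0⊕1⊕1⊕1⊕0⊕0⊕0⊕1⊕0⊕1⊕1⊕0⊕0 = 0
s16: b16⊕b17⊕b18⊕b19⊕b20⊕b21⊕b22⊕b23⊕b24⊕b25⊕b26⊕b27⊕b28⊕b29⊕b30⊕b31 = 0⊕0⊕0⊕1⊕0⊕0⊕0⊕1⊕0⊕0⊕1⊕0⊕1⊕1⊕0⊕0 = 1
Syndrome (s16...s1) = 10000 → position 16.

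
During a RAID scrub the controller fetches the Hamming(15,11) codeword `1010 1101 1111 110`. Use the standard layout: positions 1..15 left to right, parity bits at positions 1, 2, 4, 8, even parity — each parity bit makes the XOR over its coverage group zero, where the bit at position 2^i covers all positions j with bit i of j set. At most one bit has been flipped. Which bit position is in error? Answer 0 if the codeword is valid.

s1: b1⊕b3⊕b5⊕b7⊕b9⊕b11⊕b13⊕b15 = 1⊕1⊕1⊕0⊕1⊕1⊕1⊕0 = 0
s2: b2⊕b3⊕b6⊕b7⊕b10⊕b11⊕b14⊕b15 = 0⊕1⊕1⊕0⊕1⊕1⊕1⊕0 = 1
s4: b4⊕b5⊕b6⊕b7⊕b12⊕b13⊕b14⊕b15 = 0⊕1⊕1⊕0⊕1⊕1⊕1⊕0 = 1
s8: b8⊕b9⊕b10⊕b11⊕b12⊕b13⊕b14⊕b15 = 1⊕1⊕1⊕1⊕1⊕1⊕1⊕0 = 1
Syndrome (s8...s1) = 1110 → position 14.

14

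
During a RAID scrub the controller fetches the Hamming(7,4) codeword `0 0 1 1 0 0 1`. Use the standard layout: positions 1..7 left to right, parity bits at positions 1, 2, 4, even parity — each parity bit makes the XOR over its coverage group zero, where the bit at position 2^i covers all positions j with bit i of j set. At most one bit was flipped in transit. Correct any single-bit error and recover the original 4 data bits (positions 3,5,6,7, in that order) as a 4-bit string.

s1: b1⊕b3⊕b5⊕b7 = 0⊕1⊕0⊕1 = 0
s2: b2⊕b3⊕b6⊕b7 = 0⊕1⊕0⊕1 = 0
s4: b4⊕b5⊕b6⊕b7 = 1⊕0⊕0⊕1 = 0
Syndrome (s4...s1) = 000 → position 0 (no error).
No correction needed.
Data bits at positions 3,5,6,7: 1001

1001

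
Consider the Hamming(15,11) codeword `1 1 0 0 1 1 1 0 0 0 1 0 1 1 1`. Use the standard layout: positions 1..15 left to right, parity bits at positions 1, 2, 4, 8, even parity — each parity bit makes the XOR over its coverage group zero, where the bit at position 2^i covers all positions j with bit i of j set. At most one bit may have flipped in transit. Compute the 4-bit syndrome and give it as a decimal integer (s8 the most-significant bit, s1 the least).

s1: b1⊕b3⊕b5⊕b7⊕b9⊕b11⊕b13⊕b15 = 1⊕0⊕1⊕1⊕0⊕1⊕1⊕1 = 0
s2: b2⊕b3⊕b6⊕b7⊕b10⊕b11⊕b14⊕b15 = 1⊕0⊕1⊕1⊕0⊕1⊕1⊕1 = 0
s4: b4⊕b5⊕b6⊕b7⊕b12⊕b13⊕b14⊕b15 = 0⊕1⊕1⊕1⊕0⊕1⊕1⊕1 = 0
s8: b8⊕b9⊕b10⊕b11⊕b12⊕b13⊕b14⊕b15 = 0⊕0⊕0⊕1⊕0⊕1⊕1⊕1 = 0
Syndrome (s8...s1) = 0000 → position 0 (no error).

0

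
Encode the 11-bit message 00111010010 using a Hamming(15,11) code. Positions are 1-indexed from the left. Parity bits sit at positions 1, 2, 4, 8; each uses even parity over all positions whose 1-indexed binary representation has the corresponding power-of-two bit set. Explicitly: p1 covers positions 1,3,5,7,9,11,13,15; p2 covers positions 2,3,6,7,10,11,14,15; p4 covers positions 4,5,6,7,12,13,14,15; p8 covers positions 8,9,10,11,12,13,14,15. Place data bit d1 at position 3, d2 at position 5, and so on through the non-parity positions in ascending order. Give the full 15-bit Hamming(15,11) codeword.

100101111010010

Place data bits at non-power-of-two positions: b3=0, b5=0, b6=1, b7=1, b9=1, b10=0, b11=1, b12=0, b13=0, b14=1, b15=0.
p1 = XOR of data positions {3,5,7,9,11,13,15} = 0⊕0⊕1⊕1⊕1⊕0⊕0 = 1
p2 = XOR of data positions {3,6,7,10,11,14,15} = 0⊕1⊕1⊕0⊕1⊕1⊕0 = 0
p4 = XOR of data positions {5,6,7,12,13,14,15} = 0⊕1⊕1⊕0⊕0⊕1⊕0 = 1
p8 = XOR of data positions {9,10,11,12,13,14,15} = 1⊕0⊕1⊕0⊕0⊕1⊕0 = 1
Codeword b1..b15 = 100101111010010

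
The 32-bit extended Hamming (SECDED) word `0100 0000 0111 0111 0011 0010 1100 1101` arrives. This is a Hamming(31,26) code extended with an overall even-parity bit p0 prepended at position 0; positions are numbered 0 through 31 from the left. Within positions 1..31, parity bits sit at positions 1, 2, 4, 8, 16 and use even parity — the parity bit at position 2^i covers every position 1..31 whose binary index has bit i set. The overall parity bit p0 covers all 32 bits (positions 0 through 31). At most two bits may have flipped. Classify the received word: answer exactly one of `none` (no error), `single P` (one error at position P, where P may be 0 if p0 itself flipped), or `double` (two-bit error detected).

s1: b1⊕b3⊕b5⊕b7⊕b9⊕b11⊕b13⊕b15⊕b17⊕b19⊕b21⊕b23⊕b25⊕b27⊕b29⊕b31 = 1⊕0⊕0⊕0⊕1⊕1⊕1⊕1⊕0⊕1⊕0⊕0⊕1⊕0⊕1⊕1 = 1
s2: b2⊕b3⊕b6⊕b7⊕b10⊕b11⊕b14⊕b15⊕b18⊕b19⊕b22⊕b23⊕b26⊕b27⊕b30⊕b31 = 0⊕0⊕0⊕0⊕1⊕1⊕1⊕1⊕1⊕1⊕1⊕0⊕0⊕0⊕0⊕1 = 0
s4: b4⊕b5⊕b6⊕b7⊕b12⊕b13⊕b14⊕b15⊕b20⊕b21⊕b22⊕b23⊕b28⊕b29⊕b30⊕b31 = 0⊕0⊕0⊕0⊕0⊕1⊕1⊕1⊕0⊕0⊕1⊕0⊕1⊕1⊕0⊕1 = 1
s8: b8⊕b9⊕b10⊕b11⊕b12⊕b13⊕b14⊕b15⊕b24⊕b25⊕b26⊕b27⊕b28⊕b29⊕b30⊕b31 = 0⊕1⊕1⊕1⊕0⊕1⊕1⊕1⊕1⊕1⊕0⊕0⊕1⊕1⊕0⊕1 = 1
s16: b16⊕b17⊕b18⊕b19⊕b20⊕b21⊕b22⊕b23⊕b24⊕b25⊕b26⊕b27⊕b28⊕b29⊕b30⊕b31 = 0⊕0⊕1⊕1⊕0⊕0⊕1⊕0⊕1⊕1⊕0⊕0⊕1⊕1⊕0⊕1 = 0
Syndrome (s16...s1) = 01101 → position 13.
Overall parity (XOR of all 32 bits, including p0): 0⊕1⊕0⊕0⊕0⊕0⊕0⊕0⊕0⊕1⊕1⊕1⊕0⊕1⊕1⊕1⊕0⊕0⊕1⊕1⊕0⊕0⊕1⊕0⊕1⊕1⊕0⊕0⊕1⊕1⊕0⊕1 = 1
Overall=1, syndrome position=13 → single-bit error at position 13.

single 13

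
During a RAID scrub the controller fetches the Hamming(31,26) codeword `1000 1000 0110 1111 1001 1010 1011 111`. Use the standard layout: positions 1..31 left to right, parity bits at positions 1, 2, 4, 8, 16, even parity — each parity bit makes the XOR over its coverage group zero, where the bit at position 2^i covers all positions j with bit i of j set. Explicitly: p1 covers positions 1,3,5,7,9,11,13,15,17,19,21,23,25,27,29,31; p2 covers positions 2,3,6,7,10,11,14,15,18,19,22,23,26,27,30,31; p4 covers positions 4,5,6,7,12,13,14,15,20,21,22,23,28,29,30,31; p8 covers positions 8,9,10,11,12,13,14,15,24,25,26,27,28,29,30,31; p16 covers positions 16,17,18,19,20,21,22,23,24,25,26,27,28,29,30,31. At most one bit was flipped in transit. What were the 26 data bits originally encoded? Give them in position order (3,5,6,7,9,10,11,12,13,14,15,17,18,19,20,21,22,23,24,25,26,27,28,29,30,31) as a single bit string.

s1: b1⊕b3⊕b5⊕b7⊕b9⊕b11⊕b13⊕b15⊕b17⊕b19⊕b21⊕b23⊕b25⊕b27⊕b29⊕b31 = 1⊕0⊕1⊕0⊕0⊕1⊕1⊕1⊕1⊕0⊕1⊕1⊕1⊕1⊕1⊕1 = 0
s2: b2⊕b3⊕b6⊕b7⊕b10⊕b11⊕b14⊕b15⊕b18⊕b19⊕b22⊕b23⊕b26⊕b27⊕b30⊕b31 = 0⊕0⊕0⊕0⊕1⊕1⊕1⊕1⊕0⊕0⊕0⊕1⊕0⊕1⊕1⊕1 = 0
s4: b4⊕b5⊕b6⊕b7⊕b12⊕b13⊕b14⊕b15⊕b20⊕b21⊕b22⊕b23⊕b28⊕b29⊕b30⊕b31 = 0⊕1⊕0⊕0⊕0⊕1⊕1⊕1⊕1⊕1⊕0⊕1⊕1⊕1⊕1⊕1 = 1
s8: b8⊕b9⊕b10⊕b11⊕b12⊕b13⊕b14⊕b15⊕b24⊕b25⊕b26⊕b27⊕b28⊕b29⊕b30⊕b31 = 0⊕0⊕1⊕1⊕0⊕1⊕1⊕1⊕0⊕1⊕0⊕1⊕1⊕1⊕1⊕1 = 1
s16: b16⊕b17⊕b18⊕b19⊕b20⊕b21⊕b22⊕b23⊕b24⊕b25⊕b26⊕b27⊕b28⊕b29⊕b30⊕b31 = 1⊕1⊕0⊕0⊕1⊕1⊕0⊕1⊕0⊕1⊕0⊕1⊕1⊕1⊕1⊕1 = 1
Syndrome (s16...s1) = 11100 → position 28.
Flip bit 28: corrected codeword = 1000100001101111100110101010111
Data bits at positions 3,5,6,7,9,10,11,12,13,14,15,17,18,19,20,21,22,23,24,25,26,27,28,29,30,31: 01000110111100110101010111

01000110111100110101010111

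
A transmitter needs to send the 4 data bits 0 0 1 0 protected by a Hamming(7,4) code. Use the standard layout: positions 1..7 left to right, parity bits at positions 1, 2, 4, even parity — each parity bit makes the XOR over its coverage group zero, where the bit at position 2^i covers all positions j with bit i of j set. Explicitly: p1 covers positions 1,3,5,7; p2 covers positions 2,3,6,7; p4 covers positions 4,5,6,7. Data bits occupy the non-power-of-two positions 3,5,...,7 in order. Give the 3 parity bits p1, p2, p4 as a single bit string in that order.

011

Place data bits at non-power-of-two positions: b3=0, b5=0, b6=1, b7=0.
p1 = XOR of data positions {3,5,7} = 0⊕0⊕0 = 0
p2 = XOR of data positions {3,6,7} = 0⊕1⊕0 = 1
p4 = XOR of data positions {5,6,7} = 0⊕1⊕0 = 1
Parity bits p1,p2,p4 = 011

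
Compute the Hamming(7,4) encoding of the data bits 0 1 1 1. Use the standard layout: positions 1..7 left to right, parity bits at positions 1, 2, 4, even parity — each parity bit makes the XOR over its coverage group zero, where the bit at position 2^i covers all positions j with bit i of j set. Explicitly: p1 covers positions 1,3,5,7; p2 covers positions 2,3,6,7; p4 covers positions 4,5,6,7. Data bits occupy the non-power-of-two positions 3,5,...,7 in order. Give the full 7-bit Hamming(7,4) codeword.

Place data bits at non-power-of-two positions: b3=0, b5=1, b6=1, b7=1.
p1 = XOR of data positions {3,5,7} = 0⊕1⊕1 = 0
p2 = XOR of data positions {3,6,7} = 0⊕1⊕1 = 0
p4 = XOR of data positions {5,6,7} = 1⊕1⊕1 = 1
Codeword b1..b7 = 0001111

0001111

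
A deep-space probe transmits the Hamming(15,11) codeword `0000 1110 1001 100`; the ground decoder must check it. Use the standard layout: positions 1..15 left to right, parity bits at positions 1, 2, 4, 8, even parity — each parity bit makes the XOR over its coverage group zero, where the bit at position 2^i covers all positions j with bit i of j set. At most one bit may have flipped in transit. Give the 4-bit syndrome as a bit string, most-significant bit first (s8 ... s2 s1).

1100

s1: b1⊕b3⊕b5⊕b7⊕b9⊕b11⊕b13⊕b15 = 0⊕0⊕1⊕1⊕1⊕0⊕1⊕0 = 0
s2: b2⊕b3⊕b6⊕b7⊕b10⊕b11⊕b14⊕b15 = 0⊕0⊕1⊕1⊕0⊕0⊕0⊕0 = 0
s4: b4⊕b5⊕b6⊕b7⊕b12⊕b13⊕b14⊕b15 = 0⊕1⊕1⊕1⊕1⊕1⊕0⊕0 = 1
s8: b8⊕b9⊕b10⊕b11⊕b12⊕b13⊕b14⊕b15 = 0⊕1⊕0⊕0⊕1⊕1⊕0⊕0 = 1
Syndrome (s8...s1) = 1100 → position 12.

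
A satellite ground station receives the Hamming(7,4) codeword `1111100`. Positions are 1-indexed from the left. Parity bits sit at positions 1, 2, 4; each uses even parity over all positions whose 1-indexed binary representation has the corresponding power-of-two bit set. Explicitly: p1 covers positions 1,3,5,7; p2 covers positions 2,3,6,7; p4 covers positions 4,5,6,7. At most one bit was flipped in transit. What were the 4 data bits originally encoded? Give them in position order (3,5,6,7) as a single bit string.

s1: b1⊕b3⊕b5⊕b7 = 1⊕1⊕1⊕0 = 1
s2: b2⊕b3⊕b6⊕b7 = 1⊕1⊕0⊕0 = 0
s4: b4⊕b5⊕b6⊕b7 = 1⊕1⊕0⊕0 = 0
Syndrome (s4...s1) = 001 → position 1.
Flip bit 1: corrected codeword = 0111100
Data bits at positions 3,5,6,7: 1100

1100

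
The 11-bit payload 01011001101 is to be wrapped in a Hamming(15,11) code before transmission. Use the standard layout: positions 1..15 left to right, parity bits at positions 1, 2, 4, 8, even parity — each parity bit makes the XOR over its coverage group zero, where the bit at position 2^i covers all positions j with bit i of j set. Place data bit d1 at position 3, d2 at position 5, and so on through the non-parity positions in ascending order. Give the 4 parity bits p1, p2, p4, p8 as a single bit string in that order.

1010

Place data bits at non-power-of-two positions: b3=0, b5=1, b6=0, b7=1, b9=1, b10=0, b11=0, b12=1, b13=1, b14=0, b15=1.
p1 = XOR of data positions {3,5,7,9,11,13,15} = 0⊕1⊕1⊕1⊕0⊕1⊕1 = 1
p2 = XOR of data positions {3,6,7,10,11,14,15} = 0⊕0⊕1⊕0⊕0⊕0⊕1 = 0
p4 = XOR of data positions {5,6,7,12,13,14,15} = 1⊕0⊕1⊕1⊕1⊕0⊕1 = 1
p8 = XOR of data positions {9,10,11,12,13,14,15} = 1⊕0⊕0⊕1⊕1⊕0⊕1 = 0
Parity bits p1,p2,p4,p8 = 1010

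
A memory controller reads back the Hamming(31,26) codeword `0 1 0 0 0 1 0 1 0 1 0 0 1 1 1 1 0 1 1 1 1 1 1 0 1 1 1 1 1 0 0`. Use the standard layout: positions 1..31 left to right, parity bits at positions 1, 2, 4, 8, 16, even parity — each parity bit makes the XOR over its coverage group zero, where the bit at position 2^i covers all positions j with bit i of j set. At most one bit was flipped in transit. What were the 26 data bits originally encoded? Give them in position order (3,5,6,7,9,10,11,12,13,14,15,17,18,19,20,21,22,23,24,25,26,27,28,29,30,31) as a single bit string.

s1: b1⊕b3⊕b5⊕b7⊕b9⊕b11⊕b13⊕b15⊕b17⊕b19⊕b21⊕b23⊕b25⊕b27⊕b29⊕b31 = 0⊕0⊕0⊕0⊕0⊕0⊕1⊕1⊕0⊕1⊕1⊕1⊕1⊕1⊕1⊕0 = 0
s2: b2⊕b3⊕b6⊕b7⊕b10⊕b11⊕b14⊕b15⊕b18⊕b19⊕b22⊕b23⊕b26⊕b27⊕b30⊕b31 = 1⊕0⊕1⊕0⊕1⊕0⊕1⊕1⊕1⊕1⊕1⊕1⊕1⊕1⊕0⊕0 = 1
s4: b4⊕b5⊕b6⊕b7⊕b12⊕b13⊕b14⊕b15⊕b20⊕b21⊕b22⊕b23⊕b28⊕b29⊕b30⊕b31 = 0⊕0⊕1⊕0⊕0⊕1⊕1⊕1⊕1⊕1⊕1⊕1⊕1⊕1⊕0⊕0 = 0
s8: b8⊕b9⊕b10⊕b11⊕b12⊕b13⊕b14⊕b15⊕b24⊕b25⊕b26⊕b27⊕b28⊕b29⊕b30⊕b31 = 1⊕0⊕1⊕0⊕0⊕1⊕1⊕1⊕0⊕1⊕1⊕1⊕1⊕1⊕0⊕0 = 0
s16: b16⊕b17⊕b18⊕b19⊕b20⊕b21⊕b22⊕b23⊕b24⊕b25⊕b26⊕b27⊕b28⊕b29⊕b30⊕b31 = 1⊕0⊕1⊕1⊕1⊕1⊕1⊕1⊕0⊕1⊕1⊕1⊕1⊕1⊕0⊕0 = 0
Syndrome (s16...s1) = 00010 → position 2.
Flip bit 2: corrected codeword = 0000010101001111011111101111100
Data bits at positions 3,5,6,7,9,10,11,12,13,14,15,17,18,19,20,21,22,23,24,25,26,27,28,29,30,31: 00100100111011111101111100

00100100111011111101111100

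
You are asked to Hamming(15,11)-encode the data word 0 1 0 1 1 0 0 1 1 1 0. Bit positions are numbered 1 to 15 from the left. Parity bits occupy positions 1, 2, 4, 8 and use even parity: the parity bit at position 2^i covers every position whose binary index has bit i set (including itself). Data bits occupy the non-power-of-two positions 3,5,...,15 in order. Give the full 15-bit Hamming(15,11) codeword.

Place data bits at non-power-of-two positions: b3=0, b5=1, b6=0, b7=1, b9=1, b10=0, b11=0, b12=1, b13=1, b14=1, b15=0.
p1 = XOR of data positions {3,5,7,9,11,13,15} = 0⊕1⊕1⊕1⊕0⊕1⊕0 = 0
p2 = XOR of data positions {3,6,7,10,11,14,15} = 0⊕0⊕1⊕0⊕0⊕1⊕0 = 0
p4 = XOR of data positions {5,6,7,12,13,14,15} = 1⊕0⊕1⊕1⊕1⊕1⊕0 = 1
p8 = XOR of data positions {9,10,11,12,13,14,15} = 1⊕0⊕0⊕1⊕1⊕1⊕0 = 0
Codeword b1..b15 = 000110101001110

000110101001110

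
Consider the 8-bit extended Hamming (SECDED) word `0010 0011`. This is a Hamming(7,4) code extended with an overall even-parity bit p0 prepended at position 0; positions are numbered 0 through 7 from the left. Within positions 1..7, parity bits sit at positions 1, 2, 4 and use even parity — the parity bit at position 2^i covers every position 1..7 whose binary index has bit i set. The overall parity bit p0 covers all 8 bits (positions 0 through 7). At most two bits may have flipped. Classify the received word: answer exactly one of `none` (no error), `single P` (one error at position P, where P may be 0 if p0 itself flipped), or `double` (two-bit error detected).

single 3

s1: b1⊕b3⊕b5⊕b7 = 0⊕0⊕0⊕1 = 1
s2: b2⊕b3⊕b6⊕b7 = 1⊕0⊕1⊕1 = 1
s4: b4⊕b5⊕b6⊕b7 = 0⊕0⊕1⊕1 = 0
Syndrome (s4...s1) = 011 → position 3.
Overall parity (XOR of all 8 bits, including p0): 0⊕0⊕1⊕0⊕0⊕0⊕1⊕1 = 1
Overall=1, syndrome position=3 → single-bit error at position 3.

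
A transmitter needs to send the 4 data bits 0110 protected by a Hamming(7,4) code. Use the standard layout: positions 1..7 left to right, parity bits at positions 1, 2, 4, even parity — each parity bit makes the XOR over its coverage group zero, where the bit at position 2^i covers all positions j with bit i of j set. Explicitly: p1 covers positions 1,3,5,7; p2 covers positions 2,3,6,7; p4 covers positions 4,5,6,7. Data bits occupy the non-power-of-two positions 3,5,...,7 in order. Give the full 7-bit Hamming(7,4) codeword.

Place data bits at non-power-of-two positions: b3=0, b5=1, b6=1, b7=0.
p1 = XOR of data positions {3,5,7} = 0⊕1⊕0 = 1
p2 = XOR of data positions {3,6,7} = 0⊕1⊕0 = 1
p4 = XOR of data positions {5,6,7} = 1⊕1⊕0 = 0
Codeword b1..b7 = 1100110

1100110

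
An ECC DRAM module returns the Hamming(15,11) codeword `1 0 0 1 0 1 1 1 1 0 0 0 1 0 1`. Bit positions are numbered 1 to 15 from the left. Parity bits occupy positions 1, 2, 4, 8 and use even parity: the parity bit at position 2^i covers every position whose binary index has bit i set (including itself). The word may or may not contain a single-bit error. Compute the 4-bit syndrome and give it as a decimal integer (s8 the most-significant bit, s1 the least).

s1: b1⊕b3⊕b5⊕b7⊕b9⊕b11⊕b13⊕b15 = 1⊕0⊕0⊕1⊕1⊕0⊕1⊕1 = 1
s2: b2⊕b3⊕b6⊕b7⊕b10⊕b11⊕b14⊕b15 = 0⊕0⊕1⊕1⊕0⊕0⊕0⊕1 = 1
s4: b4⊕b5⊕b6⊕b7⊕b12⊕b13⊕b14⊕b15 = 1⊕0⊕1⊕1⊕0⊕1⊕0⊕1 = 1
s8: b8⊕b9⊕b10⊕b11⊕b12⊕b13⊕b14⊕b15 = 1⊕1⊕0⊕0⊕0⊕1⊕0⊕1 = 0
Syndrome (s8...s1) = 0111 → position 7.

7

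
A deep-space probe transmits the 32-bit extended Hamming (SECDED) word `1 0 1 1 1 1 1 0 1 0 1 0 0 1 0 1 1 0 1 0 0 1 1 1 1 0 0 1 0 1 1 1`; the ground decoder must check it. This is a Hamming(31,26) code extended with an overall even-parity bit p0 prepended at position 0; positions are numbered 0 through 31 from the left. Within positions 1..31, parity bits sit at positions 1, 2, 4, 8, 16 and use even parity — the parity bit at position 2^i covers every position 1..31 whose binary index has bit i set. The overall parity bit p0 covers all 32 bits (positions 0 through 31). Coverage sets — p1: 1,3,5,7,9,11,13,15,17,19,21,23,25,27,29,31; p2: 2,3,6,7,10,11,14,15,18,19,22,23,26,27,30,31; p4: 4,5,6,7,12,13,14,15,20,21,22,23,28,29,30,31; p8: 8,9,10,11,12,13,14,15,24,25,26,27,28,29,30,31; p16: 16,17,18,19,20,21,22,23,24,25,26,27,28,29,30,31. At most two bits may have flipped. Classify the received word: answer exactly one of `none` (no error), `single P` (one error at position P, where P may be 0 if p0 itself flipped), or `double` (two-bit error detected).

s1: b1⊕b3⊕b5⊕b7⊕b9⊕b11⊕b13⊕b15⊕b17⊕b19⊕b21⊕b23⊕b25⊕b27⊕b29⊕b31 = 0⊕1⊕1⊕0⊕0⊕0⊕1⊕1⊕0⊕0⊕1⊕1⊕0⊕1⊕1⊕1 = 1
s2: b2⊕b3⊕b6⊕b7⊕b10⊕b11⊕b14⊕b15⊕b18⊕b19⊕b22⊕b23⊕b26⊕b27⊕b30⊕b31 = 1⊕1⊕1⊕0⊕1⊕0⊕0⊕1⊕1⊕0⊕1⊕1⊕0⊕1⊕1⊕1 = 1
s4: b4⊕b5⊕b6⊕b7⊕b12⊕b13⊕b14⊕b15⊕b20⊕b21⊕b22⊕b23⊕b28⊕b29⊕b30⊕b31 = 1⊕1⊕1⊕0⊕0⊕1⊕0⊕1⊕0⊕1⊕1⊕1⊕0⊕1⊕1⊕1 = 1
s8: b8⊕b9⊕b10⊕b11⊕b12⊕b13⊕b14⊕b15⊕b24⊕b25⊕b26⊕b27⊕b28⊕b29⊕b30⊕b31 = 1⊕0⊕1⊕0⊕0⊕1⊕0⊕1⊕1⊕0⊕0⊕1⊕0⊕1⊕1⊕1 = 1
s16: b16⊕b17⊕b18⊕b19⊕b20⊕b21⊕b22⊕b23⊕b24⊕b25⊕b26⊕b27⊕b28⊕b29⊕b30⊕b31 = 1⊕0⊕1⊕0⊕0⊕1⊕1⊕1⊕1⊕0⊕0⊕1⊕0⊕1⊕1⊕1 = 0
Syndrome (s16...s1) = 01111 → position 15.
Overall parity (XOR of all 32 bits, including p0): 1⊕0⊕1⊕1⊕1⊕1⊕1⊕0⊕1⊕0⊕1⊕0⊕0⊕1⊕0⊕1⊕1⊕0⊕1⊕0⊕0⊕1⊕1⊕1⊕1⊕0⊕0⊕1⊕0⊕1⊕1⊕1 = 0
Overall=0, syndrome position=15 → double-bit error detected (uncorrectable).

double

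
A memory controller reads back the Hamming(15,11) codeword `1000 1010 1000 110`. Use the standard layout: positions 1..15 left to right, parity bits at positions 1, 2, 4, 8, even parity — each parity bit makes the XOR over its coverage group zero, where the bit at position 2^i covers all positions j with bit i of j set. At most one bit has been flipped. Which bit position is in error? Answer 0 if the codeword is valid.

9

s1: b1⊕b3⊕b5⊕b7⊕b9⊕b11⊕b13⊕b15 = 1⊕0⊕1⊕1⊕1⊕0⊕1⊕0 = 1
s2: b2⊕b3⊕b6⊕b7⊕b10⊕b11⊕b14⊕b15 = 0⊕0⊕0⊕1⊕0⊕0⊕1⊕0 = 0
s4: b4⊕b5⊕b6⊕b7⊕b12⊕b13⊕b14⊕b15 = 0⊕1⊕0⊕1⊕0⊕1⊕1⊕0 = 0
s8: b8⊕b9⊕b10⊕b11⊕b12⊕b13⊕b14⊕b15 = 0⊕1⊕0⊕0⊕0⊕1⊕1⊕0 = 1
Syndrome (s8...s1) = 1001 → position 9.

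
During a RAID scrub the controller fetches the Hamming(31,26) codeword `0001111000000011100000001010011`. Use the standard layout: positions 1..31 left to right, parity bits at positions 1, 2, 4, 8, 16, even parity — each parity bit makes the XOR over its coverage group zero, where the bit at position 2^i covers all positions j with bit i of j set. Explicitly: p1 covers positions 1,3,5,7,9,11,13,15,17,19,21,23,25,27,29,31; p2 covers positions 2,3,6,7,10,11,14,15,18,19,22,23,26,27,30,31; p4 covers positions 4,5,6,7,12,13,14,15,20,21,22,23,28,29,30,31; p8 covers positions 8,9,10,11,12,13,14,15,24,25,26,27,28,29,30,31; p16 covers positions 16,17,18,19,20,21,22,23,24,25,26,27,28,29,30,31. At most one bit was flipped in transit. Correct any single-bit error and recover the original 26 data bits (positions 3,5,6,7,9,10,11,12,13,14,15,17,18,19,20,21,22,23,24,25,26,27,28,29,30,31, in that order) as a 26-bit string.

s1: b1⊕b3⊕b5⊕b7⊕b9⊕b11⊕b13⊕b15⊕b17⊕b19⊕b21⊕b23⊕b25⊕b27⊕b29⊕b31 = 0⊕0⊕1⊕1⊕0⊕0⊕0⊕1⊕1⊕0⊕0⊕0⊕1⊕1⊕0⊕1 = 1
s2: b2⊕b3⊕b6⊕b7⊕b10⊕b11⊕b14⊕b15⊕b18⊕b19⊕b22⊕b23⊕b26⊕b27⊕b30⊕b31 = 0⊕0⊕1⊕1⊕0⊕0⊕0⊕1⊕0⊕0⊕0⊕0⊕0⊕1⊕1⊕1 = 0
s4: b4⊕b5⊕b6⊕b7⊕b12⊕b13⊕b14⊕b15⊕b20⊕b21⊕b22⊕b23⊕b28⊕b29⊕b30⊕b31 = 1⊕1⊕1⊕1⊕0⊕0⊕0⊕1⊕0⊕0⊕0⊕0⊕0⊕0⊕1⊕1 = 1
s8: b8⊕b9⊕b10⊕b11⊕b12⊕b13⊕b14⊕b15⊕b24⊕b25⊕b26⊕b27⊕b28⊕b29⊕b30⊕b31 = 0⊕0⊕0⊕0⊕0⊕0⊕0⊕1⊕0⊕1⊕0⊕1⊕0⊕0⊕1⊕1 = 1
s16: b16⊕b17⊕b18⊕b19⊕b20⊕b21⊕b22⊕b23⊕b24⊕b25⊕b26⊕b27⊕b28⊕b29⊕b30⊕b31 = 1⊕1⊕0⊕0⊕0⊕0⊕0⊕0⊕0⊕1⊕0⊕1⊕0⊕0⊕1⊕1 = 0
Syndrome (s16...s1) = 01101 → position 13.
Flip bit 13: corrected codeword = 0001111000001011100000001010011
Data bits at positions 3,5,6,7,9,10,11,12,13,14,15,17,18,19,20,21,22,23,24,25,26,27,28,29,30,31: 01110000101100000001010011

01110000101100000001010011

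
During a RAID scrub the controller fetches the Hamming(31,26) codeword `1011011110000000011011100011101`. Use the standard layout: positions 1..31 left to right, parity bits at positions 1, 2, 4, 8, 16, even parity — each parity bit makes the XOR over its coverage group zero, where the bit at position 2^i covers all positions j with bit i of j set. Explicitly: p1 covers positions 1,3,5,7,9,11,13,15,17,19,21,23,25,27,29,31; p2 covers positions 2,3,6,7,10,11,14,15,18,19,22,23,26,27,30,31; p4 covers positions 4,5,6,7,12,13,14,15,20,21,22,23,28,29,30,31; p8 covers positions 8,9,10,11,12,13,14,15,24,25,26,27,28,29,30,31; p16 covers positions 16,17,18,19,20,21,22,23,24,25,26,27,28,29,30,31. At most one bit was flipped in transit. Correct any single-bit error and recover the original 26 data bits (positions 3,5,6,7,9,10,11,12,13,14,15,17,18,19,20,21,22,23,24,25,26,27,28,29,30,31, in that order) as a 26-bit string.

10111000000011010100011101

s1: b1⊕b3⊕b5⊕b7⊕b9⊕b11⊕b13⊕b15⊕b17⊕b19⊕b21⊕b23⊕b25⊕b27⊕b29⊕b31 = 1⊕1⊕0⊕1⊕1⊕0⊕0⊕0⊕0⊕1⊕1⊕1⊕0⊕1⊕1⊕1 = 0
s2: b2⊕b3⊕b6⊕b7⊕b10⊕b11⊕b14⊕b15⊕b18⊕b19⊕b22⊕b23⊕b26⊕b27⊕b30⊕b31 = 0⊕1⊕1⊕1⊕0⊕0⊕0⊕0⊕1⊕1⊕1⊕1⊕0⊕1⊕0⊕1 = 1
s4: b4⊕b5⊕b6⊕b7⊕b12⊕b13⊕b14⊕b15⊕b20⊕b21⊕b22⊕b23⊕b28⊕b29⊕b30⊕b31 = 1⊕0⊕1⊕1⊕0⊕0⊕0⊕0⊕0⊕1⊕1⊕1⊕1⊕1⊕0⊕1 = 1
s8: b8⊕b9⊕b10⊕b11⊕b12⊕b13⊕b14⊕b15⊕b24⊕b25⊕b26⊕b27⊕b28⊕b29⊕b30⊕b31 = 1⊕1⊕0⊕0⊕0⊕0⊕0⊕0⊕0⊕0⊕0⊕1⊕1⊕1⊕0⊕1 = 0
s16: b16⊕b17⊕b18⊕b19⊕b20⊕b21⊕b22⊕b23⊕b24⊕b25⊕b26⊕b27⊕b28⊕b29⊕b30⊕b31 = 0⊕0⊕1⊕1⊕0⊕1⊕1⊕1⊕0⊕0⊕0⊕1⊕1⊕1⊕0⊕1 = 1
Syndrome (s16...s1) = 10110 → position 22.
Flip bit 22: corrected codeword = 1011011110000000011010100011101
Data bits at positions 3,5,6,7,9,10,11,12,13,14,15,17,18,19,20,21,22,23,24,25,26,27,28,29,30,31: 10111000000011010100011101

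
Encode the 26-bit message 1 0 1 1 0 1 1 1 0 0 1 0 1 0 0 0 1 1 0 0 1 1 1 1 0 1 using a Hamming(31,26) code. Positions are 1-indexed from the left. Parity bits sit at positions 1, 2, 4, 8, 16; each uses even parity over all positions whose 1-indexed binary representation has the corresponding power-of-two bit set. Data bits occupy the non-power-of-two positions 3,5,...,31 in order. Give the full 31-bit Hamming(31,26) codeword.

0011011101110010010001100111101

Place data bits at non-power-of-two positions: b3=1, b5=0, b6=1, b7=1, b9=0, b10=1, b11=1, b12=1, b13=0, b14=0, b15=1, b17=0, b18=1, b19=0, b20=0, b21=0, b22=1, b23=1, b24=0, b25=0, b26=1, b27=1, b28=1, b29=1, b30=0, b31=1.
p1 = XOR of data positions {3,5,7,9,11,13,15,17,19,21,23,25,27,29,31} = 1⊕0⊕1⊕0⊕1⊕0⊕1⊕0⊕0⊕0⊕1⊕0⊕1⊕1⊕1 = 0
p2 = XOR of data positions {3,6,7,10,11,14,15,18,19,22,23,26,27,30,31} = 1⊕1⊕1⊕1⊕1⊕0⊕1⊕1⊕0⊕1⊕1⊕1⊕1⊕0⊕1 = 0
p4 = XOR of data positions {5,6,7,12,13,14,15,20,21,22,23,28,29,30,31} = 0⊕1⊕1⊕1⊕0⊕0⊕1⊕0⊕0⊕1⊕1⊕1⊕1⊕0⊕1 = 1
p8 = XOR of data positions {9,10,11,12,13,14,15,24,25,26,27,28,29,30,31} = 0⊕1⊕1⊕1⊕0⊕0⊕1⊕0⊕0⊕1⊕1⊕1⊕1⊕0⊕1 = 1
p16 = XOR of data positions {17,18,19,20,21,22,23,24,25,26,27,28,29,30,31} = 0⊕1⊕0⊕0⊕0⊕1⊕1⊕0⊕0⊕1⊕1⊕1⊕1⊕0⊕1 = 0
Codeword b1..b31 = 0011011101110010010001100111101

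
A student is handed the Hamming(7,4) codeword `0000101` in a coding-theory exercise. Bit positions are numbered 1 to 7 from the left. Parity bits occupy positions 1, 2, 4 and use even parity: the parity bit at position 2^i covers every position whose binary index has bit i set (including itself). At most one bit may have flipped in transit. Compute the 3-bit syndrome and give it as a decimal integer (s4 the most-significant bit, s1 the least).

s1: b1⊕b3⊕b5⊕b7 = 0⊕0⊕1⊕1 = 0
s2: b2⊕b3⊕b6⊕b7 = 0⊕0⊕0⊕1 = 1
s4: b4⊕b5⊕b6⊕b7 = 0⊕1⊕0⊕1 = 0
Syndrome (s4...s1) = 010 → position 2.

2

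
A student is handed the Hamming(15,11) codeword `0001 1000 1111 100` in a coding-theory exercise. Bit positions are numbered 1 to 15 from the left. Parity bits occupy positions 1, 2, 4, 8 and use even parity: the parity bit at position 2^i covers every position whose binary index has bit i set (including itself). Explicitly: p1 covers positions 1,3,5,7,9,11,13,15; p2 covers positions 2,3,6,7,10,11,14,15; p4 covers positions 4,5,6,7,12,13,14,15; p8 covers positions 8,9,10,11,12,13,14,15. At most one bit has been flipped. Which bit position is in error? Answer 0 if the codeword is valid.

s1: b1⊕b3⊕b5⊕b7⊕b9⊕b11⊕b13⊕b15 = 0⊕0⊕1⊕0⊕1⊕1⊕1⊕0 = 0
s2: b2⊕b3⊕b6⊕b7⊕b10⊕b11⊕b14⊕b15 = 0⊕0⊕0⊕0⊕1⊕1⊕0⊕0 = 0
s4: b4⊕b5⊕b6⊕b7⊕b12⊕b13⊕b14⊕b15 = 1⊕1⊕0⊕0⊕1⊕1⊕0⊕0 = 0
s8: b8⊕b9⊕b10⊕b11⊕b12⊕b13⊕b14⊕b15 = 0⊕1⊕1⊕1⊕1⊕1⊕0⊕0 = 1
Syndrome (s8...s1) = 1000 → position 8.

8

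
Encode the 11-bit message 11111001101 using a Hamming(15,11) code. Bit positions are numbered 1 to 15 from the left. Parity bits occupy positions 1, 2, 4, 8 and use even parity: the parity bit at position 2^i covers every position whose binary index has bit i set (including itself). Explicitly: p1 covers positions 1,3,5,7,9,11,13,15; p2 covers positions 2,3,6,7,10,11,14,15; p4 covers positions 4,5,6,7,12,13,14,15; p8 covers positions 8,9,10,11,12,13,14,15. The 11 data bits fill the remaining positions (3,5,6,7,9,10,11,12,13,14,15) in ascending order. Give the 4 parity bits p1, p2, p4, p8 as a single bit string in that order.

Place data bits at non-power-of-two positions: b3=1, b5=1, b6=1, b7=1, b9=1, b10=0, b11=0, b12=1, b13=1, b14=0, b15=1.
p1 = XOR of data positions {3,5,7,9,11,13,15} = 1⊕1⊕1⊕1⊕0⊕1⊕1 = 0
p2 = XOR of data positions {3,6,7,10,11,14,15} = 1⊕1⊕1⊕0⊕0⊕0⊕1 = 0
p4 = XOR of data positions {5,6,7,12,13,14,15} = 1⊕1⊕1⊕1⊕1⊕0⊕1 = 0
p8 = XOR of data positions {9,10,11,12,13,14,15} = 1⊕0⊕0⊕1⊕1⊕0⊕1 = 0
Parity bits p1,p2,p4,p8 = 0000

0000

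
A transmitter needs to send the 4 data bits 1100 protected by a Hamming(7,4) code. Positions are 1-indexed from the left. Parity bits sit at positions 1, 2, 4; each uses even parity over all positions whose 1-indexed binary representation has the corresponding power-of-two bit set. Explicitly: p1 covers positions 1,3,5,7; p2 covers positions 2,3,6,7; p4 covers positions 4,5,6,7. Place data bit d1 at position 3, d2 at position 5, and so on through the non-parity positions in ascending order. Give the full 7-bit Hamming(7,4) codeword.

Place data bits at non-power-of-two positions: b3=1, b5=1, b6=0, b7=0.
p1 = XOR of data positions {3,5,7} = 1⊕1⊕0 = 0
p2 = XOR of data positions {3,6,7} = 1⊕0⊕0 = 1
p4 = XOR of data positions {5,6,7} = 1⊕0⊕0 = 1
Codeword b1..b7 = 0111100

0111100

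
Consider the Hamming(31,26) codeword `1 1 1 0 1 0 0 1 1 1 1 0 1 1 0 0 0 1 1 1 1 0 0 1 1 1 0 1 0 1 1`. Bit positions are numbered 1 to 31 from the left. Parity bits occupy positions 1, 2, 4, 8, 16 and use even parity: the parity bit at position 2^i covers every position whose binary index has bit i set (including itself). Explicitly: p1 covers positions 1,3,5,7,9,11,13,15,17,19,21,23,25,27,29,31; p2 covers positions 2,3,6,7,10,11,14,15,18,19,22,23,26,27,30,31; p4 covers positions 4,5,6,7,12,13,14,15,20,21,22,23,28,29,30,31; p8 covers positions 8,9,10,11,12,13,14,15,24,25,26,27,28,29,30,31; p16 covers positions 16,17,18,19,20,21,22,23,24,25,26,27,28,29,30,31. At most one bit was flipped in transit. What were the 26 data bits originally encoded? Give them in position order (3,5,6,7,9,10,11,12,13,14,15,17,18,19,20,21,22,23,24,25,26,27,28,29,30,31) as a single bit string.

s1: b1⊕b3⊕b5⊕b7⊕b9⊕b11⊕b13⊕b15⊕b17⊕b19⊕b21⊕b23⊕b25⊕b27⊕b29⊕b31 = 1⊕1⊕1⊕0⊕1⊕1⊕1⊕0⊕0⊕1⊕1⊕0⊕1⊕0⊕0⊕1 = 0
s2: b2⊕b3⊕b6⊕b7⊕b10⊕b11⊕b14⊕b15⊕b18⊕b19⊕b22⊕b23⊕b26⊕b27⊕b30⊕b31 = 1⊕1⊕0⊕0⊕1⊕1⊕1⊕0⊕1⊕1⊕0⊕0⊕1⊕0⊕1⊕1 = 0
s4: b4⊕b5⊕b6⊕b7⊕b12⊕b13⊕b14⊕b15⊕b20⊕b21⊕b22⊕b23⊕b28⊕b29⊕b30⊕b31 = 0⊕1⊕0⊕0⊕0⊕1⊕1⊕0⊕1⊕1⊕0⊕0⊕1⊕0⊕1⊕1 = 0
s8: b8⊕b9⊕b10⊕b11⊕b12⊕b13⊕b14⊕b15⊕b24⊕b25⊕b26⊕b27⊕b28⊕b29⊕b30⊕b31 = 1⊕1⊕1⊕1⊕0⊕1⊕1⊕0⊕1⊕1⊕1⊕0⊕1⊕0⊕1⊕1 = 0
s16: b16⊕b17⊕b18⊕b19⊕b20⊕b21⊕b22⊕b23⊕b24⊕b25⊕b26⊕b27⊕b28⊕b29⊕b30⊕b31 = 0⊕0⊕1⊕1⊕1⊕1⊕0⊕0⊕1⊕1⊕1⊕0⊕1⊕0⊕1⊕1 = 0
Syndrome (s16...s1) = 00000 → position 0 (no error).
No correction needed.
Data bits at positions 3,5,6,7,9,10,11,12,13,14,15,17,18,19,20,21,22,23,24,25,26,27,28,29,30,31: 11001110110011110011101011

11001110110011110011101011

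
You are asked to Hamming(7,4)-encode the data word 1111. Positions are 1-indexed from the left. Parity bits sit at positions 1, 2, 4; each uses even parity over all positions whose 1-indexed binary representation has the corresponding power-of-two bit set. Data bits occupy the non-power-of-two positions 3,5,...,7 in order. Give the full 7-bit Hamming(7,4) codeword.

1111111

Place data bits at non-power-of-two positions: b3=1, b5=1, b6=1, b7=1.
p1 = XOR of data positions {3,5,7} = 1⊕1⊕1 = 1
p2 = XOR of data positions {3,6,7} = 1⊕1⊕1 = 1
p4 = XOR of data positions {5,6,7} = 1⊕1⊕1 = 1
Codeword b1..b7 = 1111111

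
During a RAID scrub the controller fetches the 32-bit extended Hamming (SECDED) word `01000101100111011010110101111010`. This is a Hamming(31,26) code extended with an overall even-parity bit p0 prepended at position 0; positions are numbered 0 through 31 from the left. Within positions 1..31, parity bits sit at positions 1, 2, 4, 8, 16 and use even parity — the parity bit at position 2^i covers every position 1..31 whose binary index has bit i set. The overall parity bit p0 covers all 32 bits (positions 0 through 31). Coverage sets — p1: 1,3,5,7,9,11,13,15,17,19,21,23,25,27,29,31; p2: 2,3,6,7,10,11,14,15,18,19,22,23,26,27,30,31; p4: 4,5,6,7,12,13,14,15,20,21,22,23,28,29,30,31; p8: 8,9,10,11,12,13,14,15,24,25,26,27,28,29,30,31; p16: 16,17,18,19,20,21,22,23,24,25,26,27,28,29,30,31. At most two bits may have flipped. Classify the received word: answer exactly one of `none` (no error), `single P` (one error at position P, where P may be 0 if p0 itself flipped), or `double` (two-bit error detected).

none

s1: b1⊕b3⊕b5⊕b7⊕b9⊕b11⊕b13⊕b15⊕b17⊕b19⊕b21⊕b23⊕b25⊕b27⊕b29⊕b31 = 1⊕0⊕1⊕1⊕0⊕1⊕1⊕1⊕0⊕0⊕1⊕1⊕1⊕1⊕0⊕0 = 0
s2: b2⊕b3⊕b6⊕b7⊕b10⊕b11⊕b14⊕b15⊕b18⊕b19⊕b22⊕b23⊕b26⊕b27⊕b30⊕b31 = 0⊕0⊕0⊕1⊕0⊕1⊕0⊕1⊕1⊕0⊕0⊕1⊕1⊕1⊕1⊕0 = 0
s4: b4⊕b5⊕b6⊕b7⊕b12⊕b13⊕b14⊕b15⊕b20⊕b21⊕b22⊕b23⊕b28⊕b29⊕b30⊕b31 = 0⊕1⊕0⊕1⊕1⊕1⊕0⊕1⊕1⊕1⊕0⊕1⊕1⊕0⊕1⊕0 = 0
s8: b8⊕b9⊕b10⊕b11⊕b12⊕b13⊕b14⊕b15⊕b24⊕b25⊕b26⊕b27⊕b28⊕b29⊕b30⊕b31 = 1⊕0⊕0⊕1⊕1⊕1⊕0⊕1⊕0⊕1⊕1⊕1⊕1⊕0⊕1⊕0 = 0
s16: b16⊕b17⊕b18⊕b19⊕b20⊕b21⊕b22⊕b23⊕b24⊕b25⊕b26⊕b27⊕b28⊕b29⊕b30⊕b31 = 1⊕0⊕1⊕0⊕1⊕1⊕0⊕1⊕0⊕1⊕1⊕1⊕1⊕0⊕1⊕0 = 0
Syndrome (s16...s1) = 00000 → position 0 (no error).
Overall parity (XOR of all 32 bits, including p0): 0⊕1⊕0⊕0⊕0⊕1⊕0⊕1⊕1⊕0⊕0⊕1⊕1⊕1⊕0⊕1⊕1⊕0⊕1⊕0⊕1⊕1⊕0⊕1⊕0⊕1⊕1⊕1⊕1⊕0⊕1⊕0 = 0
Overall=0, syndrome position=0 → no error.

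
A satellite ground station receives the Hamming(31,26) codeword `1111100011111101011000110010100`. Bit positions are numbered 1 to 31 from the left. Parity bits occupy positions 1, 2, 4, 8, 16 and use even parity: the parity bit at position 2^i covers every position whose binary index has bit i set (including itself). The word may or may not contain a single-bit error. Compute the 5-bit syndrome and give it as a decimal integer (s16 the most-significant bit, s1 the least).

s1: b1⊕b3⊕b5⊕b7⊕b9⊕b11⊕b13⊕b15⊕b17⊕b19⊕b21⊕b23⊕b25⊕b27⊕b29⊕b31 = 1⊕1⊕1⊕0⊕1⊕1⊕1⊕0⊕0⊕1⊕0⊕1⊕0⊕1⊕1⊕0 = 0
s2: b2⊕b3⊕b6⊕b7⊕b10⊕b11⊕b14⊕b15⊕b18⊕b19⊕b22⊕b23⊕b26⊕b27⊕b30⊕b31 = 1⊕1⊕0⊕0⊕1⊕1⊕1⊕0⊕1⊕1⊕0⊕1⊕0⊕1⊕0⊕0 = 1
s4: b4⊕b5⊕b6⊕b7⊕b12⊕b13⊕b14⊕b15⊕b20⊕b21⊕b22⊕b23⊕b28⊕b29⊕b30⊕b31 = 1⊕1⊕0⊕0⊕1⊕1⊕1⊕0⊕0⊕0⊕0⊕1⊕0⊕1⊕0⊕0 = 1
s8: b8⊕b9⊕b10⊕b11⊕b12⊕b13⊕b14⊕b15⊕b24⊕b25⊕b26⊕b27⊕b28⊕b29⊕b30⊕b31 = 0⊕1⊕1⊕1⊕1⊕1⊕1⊕0⊕1⊕0⊕0⊕1⊕0⊕1⊕0⊕0 = 1
s16: b16⊕b17⊕b18⊕b19⊕b20⊕b21⊕b22⊕b23⊕b24⊕b25⊕b26⊕b27⊕b28⊕b29⊕b30⊕b31 = 1⊕0⊕1⊕1⊕0⊕0⊕0⊕1⊕1⊕0⊕0⊕1⊕0⊕1⊕0⊕0 = 1
Syndrome (s16...s1) = 11110 → position 30.

30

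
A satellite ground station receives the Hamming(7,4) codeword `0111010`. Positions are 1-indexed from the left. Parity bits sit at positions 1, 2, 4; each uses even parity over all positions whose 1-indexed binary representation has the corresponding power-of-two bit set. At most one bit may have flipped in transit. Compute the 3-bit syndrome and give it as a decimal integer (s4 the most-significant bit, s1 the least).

3

s1: b1⊕b3⊕b5⊕b7 = 0⊕1⊕0⊕0 = 1
s2: b2⊕b3⊕b6⊕b7 = 1⊕1⊕1⊕0 = 1
s4: b4⊕b5⊕b6⊕b7 = 1⊕0⊕1⊕0 = 0
Syndrome (s4...s1) = 011 → position 3.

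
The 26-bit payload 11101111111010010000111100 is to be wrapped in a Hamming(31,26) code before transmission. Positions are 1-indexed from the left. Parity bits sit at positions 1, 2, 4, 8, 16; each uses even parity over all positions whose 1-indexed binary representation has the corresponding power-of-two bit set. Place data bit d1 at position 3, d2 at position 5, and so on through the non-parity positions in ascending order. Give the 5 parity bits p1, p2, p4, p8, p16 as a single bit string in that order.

Place data bits at non-power-of-two positions: b3=1, b5=1, b6=1, b7=0, b9=1, b10=1, b11=1, b12=1, b13=1, b14=1, b15=1, b17=0, b18=1, b19=0, b20=0, b21=1, b22=0, b23=0, b24=0, b25=0, b26=1, b27=1, b28=1, b29=1, b30=0, b31=0.
p1 = XOR of data positions {3,5,7,9,11,13,15,17,19,21,23,25,27,29,31} = 1⊕1⊕0⊕1⊕1⊕1⊕1⊕0⊕0⊕1⊕0⊕0⊕1⊕1⊕0 = 1
p2 = XOR of data positions {3,6,7,10,11,14,15,18,19,22,23,26,27,30,31} = 1⊕1⊕0⊕1⊕1⊕1⊕1⊕1⊕0⊕0⊕0⊕1⊕1⊕0⊕0 = 1
p4 = XOR of data positions {5,6,7,12,13,14,15,20,21,22,23,28,29,30,31} = 1⊕1⊕0⊕1⊕1⊕1⊕1⊕0⊕1⊕0⊕0⊕1⊕1⊕0⊕0 = 1
p8 = XOR of data positions {9,10,11,12,13,14,15,24,25,26,27,28,29,30,31} = 1⊕1⊕1⊕1⊕1⊕1⊕1⊕0⊕0⊕1⊕1⊕1⊕1⊕0⊕0 = 1
p16 = XOR of data positions {17,18,19,20,21,22,23,24,25,26,27,28,29,30,31} = 0⊕1⊕0⊕0⊕1⊕0⊕0⊕0⊕0⊕1⊕1⊕1⊕1⊕0⊕0 = 0
Parity bits p1,p2,p4,p8,p16 = 11110

11110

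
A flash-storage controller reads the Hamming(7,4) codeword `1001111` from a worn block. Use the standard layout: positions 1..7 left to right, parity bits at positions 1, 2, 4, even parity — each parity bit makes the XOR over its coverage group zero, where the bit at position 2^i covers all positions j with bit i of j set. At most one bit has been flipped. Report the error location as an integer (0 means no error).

s1: b1⊕b3⊕b5⊕b7 = 1⊕0⊕1⊕1 = 1
s2: b2⊕b3⊕b6⊕b7 = 0⊕0⊕1⊕1 = 0
s4: b4⊕b5⊕b6⊕b7 = 1⊕1⊕1⊕1 = 0
Syndrome (s4...s1) = 001 → position 1.

1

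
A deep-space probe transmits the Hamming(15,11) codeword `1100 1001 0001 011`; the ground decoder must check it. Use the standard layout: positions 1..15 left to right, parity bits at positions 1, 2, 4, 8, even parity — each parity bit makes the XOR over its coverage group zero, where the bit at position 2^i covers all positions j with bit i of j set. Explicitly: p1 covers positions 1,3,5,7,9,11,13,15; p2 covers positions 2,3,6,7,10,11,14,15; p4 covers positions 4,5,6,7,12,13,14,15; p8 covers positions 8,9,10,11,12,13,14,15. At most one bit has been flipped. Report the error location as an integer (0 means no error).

3

s1: b1⊕b3⊕b5⊕b7⊕b9⊕b11⊕b13⊕b15 = 1⊕0⊕1⊕0⊕0⊕0⊕0⊕1 = 1
s2: b2⊕b3⊕b6⊕b7⊕b10⊕b11⊕b14⊕b15 = 1⊕0⊕0⊕0⊕0⊕0⊕1⊕1 = 1
s4: b4⊕b5⊕b6⊕b7⊕b12⊕b13⊕b14⊕b15 = 0⊕1⊕0⊕0⊕1⊕0⊕1⊕1 = 0
s8: b8⊕b9⊕b10⊕b11⊕b12⊕b13⊕b14⊕b15 = 1⊕0⊕0⊕0⊕1⊕0⊕1⊕1 = 0
Syndrome (s8...s1) = 0011 → position 3.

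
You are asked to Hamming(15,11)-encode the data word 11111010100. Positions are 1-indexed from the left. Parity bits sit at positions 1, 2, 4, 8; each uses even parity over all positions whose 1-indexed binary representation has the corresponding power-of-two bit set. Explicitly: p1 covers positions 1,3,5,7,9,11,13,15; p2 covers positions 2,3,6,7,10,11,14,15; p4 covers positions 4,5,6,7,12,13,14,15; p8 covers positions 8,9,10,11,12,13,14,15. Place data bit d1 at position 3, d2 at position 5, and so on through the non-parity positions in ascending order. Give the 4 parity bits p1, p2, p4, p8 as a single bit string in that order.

Place data bits at non-power-of-two positions: b3=1, b5=1, b6=1, b7=1, b9=1, b10=0, b11=1, b12=0, b13=1, b14=0, b15=0.
p1 = XOR of data positions {3,5,7,9,11,13,15} = 1⊕1⊕1⊕1⊕1⊕1⊕0 = 0
p2 = XOR of data positions {3,6,7,10,11,14,15} = 1⊕1⊕1⊕0⊕1⊕0⊕0 = 0
p4 = XOR of data positions {5,6,7,12,13,14,15} = 1⊕1⊕1⊕0⊕1⊕0⊕0 = 0
p8 = XOR of data positions {9,10,11,12,13,14,15} = 1⊕0⊕1⊕0⊕1⊕0⊕0 = 1
Parity bits p1,p2,p4,p8 = 0001

0001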